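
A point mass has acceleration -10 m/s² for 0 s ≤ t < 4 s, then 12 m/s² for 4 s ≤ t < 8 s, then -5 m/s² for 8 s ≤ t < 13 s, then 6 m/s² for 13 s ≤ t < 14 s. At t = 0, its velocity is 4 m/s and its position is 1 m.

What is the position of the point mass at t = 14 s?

On each constant-a segment, Δv = aΔt and Δx = v₀Δt + ½aΔt²; chain segment to segment.
0–4 s: v starts 4 m/s; Δx = 4·4 + ½·-10·4² = -64 m; v ends -36 m/s.
4–8 s: v starts -36 m/s; Δx = -36·4 + ½·12·4² = -48 m; v ends 12 m/s.
8–13 s: v starts 12 m/s; Δx = 12·5 + ½·-5·5² = -2.5 m; v ends -13 m/s.
13–14 s: v starts -13 m/s; Δx = -13·1 + ½·6·1² = -10 m; v ends -7 m/s.
x(14) = 1 + Σ Δx = -123.5 m.

-123.5 m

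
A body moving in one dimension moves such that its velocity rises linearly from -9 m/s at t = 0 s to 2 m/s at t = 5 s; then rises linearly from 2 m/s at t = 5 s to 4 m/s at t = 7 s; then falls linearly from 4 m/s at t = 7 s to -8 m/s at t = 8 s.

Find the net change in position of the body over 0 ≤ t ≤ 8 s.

-13.5 m

Net displacement equals the area under the velocity-time graph (areas below the axis count negative).
0–5 s: ½(-9 + 2)(5) = -17.5 m
5–7 s: ½(2 + 4)(2) = 6 m
7–8 s: ½(4 + -8)(1) = -2 m
Net displacement = -13.5 m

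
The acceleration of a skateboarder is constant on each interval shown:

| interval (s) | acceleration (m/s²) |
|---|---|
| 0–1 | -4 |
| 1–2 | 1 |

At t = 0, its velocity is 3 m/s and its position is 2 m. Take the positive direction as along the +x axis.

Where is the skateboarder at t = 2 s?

2.5 m

On each constant-a segment, Δv = aΔt and Δx = v₀Δt + ½aΔt²; chain segment to segment.
0–1 s: v starts 3 m/s; Δx = 3·1 + ½·-4·1² = 1 m; v ends -1 m/s.
1–2 s: v starts -1 m/s; Δx = -1·1 + ½·1·1² = -0.5 m; v ends 0 m/s.
x(2) = 2 + Σ Δx = 2.5 m.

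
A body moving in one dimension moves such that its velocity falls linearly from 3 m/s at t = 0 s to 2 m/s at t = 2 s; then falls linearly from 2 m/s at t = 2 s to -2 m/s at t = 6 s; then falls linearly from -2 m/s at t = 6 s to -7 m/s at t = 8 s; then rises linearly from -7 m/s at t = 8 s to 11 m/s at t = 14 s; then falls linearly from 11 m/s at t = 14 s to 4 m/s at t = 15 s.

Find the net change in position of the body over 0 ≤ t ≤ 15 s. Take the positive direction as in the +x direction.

15.5 m

Net displacement equals the area under the velocity-time graph (areas below the axis count negative).
0–2 s: ½(3 + 2)(2) = 5 m
2–6 s: ½(2 + -2)(4) = 0 m
6–8 s: ½(-2 + -7)(2) = -9 m
8–14 s: ½(-7 + 11)(6) = 12 m
14–15 s: ½(11 + 4)(1) = 7.5 m
Net displacement = 15.5 m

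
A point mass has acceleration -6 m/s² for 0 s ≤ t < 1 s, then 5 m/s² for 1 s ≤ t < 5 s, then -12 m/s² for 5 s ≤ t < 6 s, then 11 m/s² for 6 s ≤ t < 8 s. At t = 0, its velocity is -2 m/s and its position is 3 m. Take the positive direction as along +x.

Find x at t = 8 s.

On each constant-a segment, Δv = aΔt and Δx = v₀Δt + ½aΔt²; chain segment to segment.
0–1 s: v starts -2 m/s; Δx = -2·1 + ½·-6·1² = -5 m; v ends -8 m/s.
1–5 s: v starts -8 m/s; Δx = -8·4 + ½·5·4² = 8 m; v ends 12 m/s.
5–6 s: v starts 12 m/s; Δx = 12·1 + ½·-12·1² = 6 m; v ends 0 m/s.
6–8 s: v starts 0 m/s; Δx = 0·2 + ½·11·2² = 22 m; v ends 22 m/s.
x(8) = 3 + Σ Δx = 34 m.

34 m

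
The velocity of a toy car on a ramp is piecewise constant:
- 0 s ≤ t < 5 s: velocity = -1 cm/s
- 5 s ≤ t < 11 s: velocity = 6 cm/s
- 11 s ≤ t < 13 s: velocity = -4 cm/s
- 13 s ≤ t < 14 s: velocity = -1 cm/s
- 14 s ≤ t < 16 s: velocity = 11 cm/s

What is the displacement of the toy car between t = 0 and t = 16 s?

Net displacement equals the area under the velocity-time graph (areas below the axis count negative).
0–5 s: -1 × 5 = -5 cm
5–11 s: 6 × 6 = 36 cm
11–13 s: -4 × 2 = -8 cm
13–14 s: -1 × 1 = -1 cm
14–16 s: 11 × 2 = 22 cm
Net displacement = 44 cm

44 cm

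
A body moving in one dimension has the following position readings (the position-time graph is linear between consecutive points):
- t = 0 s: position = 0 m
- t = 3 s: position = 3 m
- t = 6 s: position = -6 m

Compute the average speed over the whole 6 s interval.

2 m/s

Average speed = (total path length)/(elapsed time); on a piecewise-linear x-t graph the path length is Σ|Δx|.
0–3 s: |Δx| = |3 − 0| = 3 m
3–6 s: |Δx| = |-6 − 3| = 9 m
Total path = 12 m; average speed = 12/6 = 2 m/s.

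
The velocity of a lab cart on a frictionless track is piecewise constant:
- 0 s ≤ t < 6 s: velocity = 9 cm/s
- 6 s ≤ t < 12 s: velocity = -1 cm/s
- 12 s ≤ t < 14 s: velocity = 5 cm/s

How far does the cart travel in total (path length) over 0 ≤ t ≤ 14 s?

Distance (not displacement) is the total path length: add the absolute areas under v-t.
0–6 s: |9| × 6 = 54 cm
6–12 s: |-1| × 6 = 6 cm
12–14 s: |5| × 2 = 10 cm
Total distance = 70 cm

70 cm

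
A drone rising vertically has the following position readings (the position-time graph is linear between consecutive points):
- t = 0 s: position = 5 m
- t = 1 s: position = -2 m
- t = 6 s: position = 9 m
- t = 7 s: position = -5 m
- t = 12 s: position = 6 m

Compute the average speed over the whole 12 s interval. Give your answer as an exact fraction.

Average speed = (total path length)/(elapsed time); on a piecewise-linear x-t graph the path length is Σ|Δx|.
0–1 s: |Δx| = |-2 − 5| = 7 m
1–6 s: |Δx| = |9 − -2| = 11 m
6–7 s: |Δx| = |-5 − 9| = 14 m
7–12 s: |Δx| = |6 − -5| = 11 m
Total path = 43 m; average speed = 43/12 = 43/12 m/s.

43/12 m/s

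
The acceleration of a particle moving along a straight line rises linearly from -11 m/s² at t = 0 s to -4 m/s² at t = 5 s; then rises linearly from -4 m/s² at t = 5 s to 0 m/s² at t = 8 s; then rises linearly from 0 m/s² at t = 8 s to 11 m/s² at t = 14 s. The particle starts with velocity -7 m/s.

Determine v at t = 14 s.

-17.5 m/s

Δv equals the area under the a-t graph; then v = v₀ + Δv.
0–5 s: ½(-11 + -4)(5) = -37.5 m/s
5–8 s: ½(-4 + 0)(3) = -6 m/s
8–14 s: ½(0 + 11)(6) = 33 m/s
Δv = -10.5 m/s, so v(14) = -7 + (-10.5) = -17.5 m/s.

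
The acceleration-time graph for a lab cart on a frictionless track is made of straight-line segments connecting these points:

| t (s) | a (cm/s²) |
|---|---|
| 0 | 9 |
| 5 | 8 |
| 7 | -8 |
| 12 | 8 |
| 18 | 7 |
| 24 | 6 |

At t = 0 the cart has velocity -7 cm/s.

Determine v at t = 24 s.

Δv equals the area under the a-t graph; then v = v₀ + Δv.
0–5 s: ½(9 + 8)(5) = 42.5 cm/s
5–7 s: ½(8 + -8)(2) = 0 cm/s
7–12 s: ½(-8 + 8)(5) = 0 cm/s
12–18 s: ½(8 + 7)(6) = 45 cm/s
18–24 s: ½(7 + 6)(6) = 39 cm/s
Δv = 126.5 cm/s, so v(24) = -7 + (126.5) = 119.5 cm/s.

119.5 cm/s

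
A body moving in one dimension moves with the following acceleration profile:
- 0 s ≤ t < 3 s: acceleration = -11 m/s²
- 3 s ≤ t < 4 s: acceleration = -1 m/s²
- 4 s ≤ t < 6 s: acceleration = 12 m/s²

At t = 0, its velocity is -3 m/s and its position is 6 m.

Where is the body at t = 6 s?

-139 m

On each constant-a segment, Δv = aΔt and Δx = v₀Δt + ½aΔt²; chain segment to segment.
0–3 s: v starts -3 m/s; Δx = -3·3 + ½·-11·3² = -58.5 m; v ends -36 m/s.
3–4 s: v starts -36 m/s; Δx = -36·1 + ½·-1·1² = -36.5 m; v ends -37 m/s.
4–6 s: v starts -37 m/s; Δx = -37·2 + ½·12·2² = -50 m; v ends -13 m/s.
x(6) = 6 + Σ Δx = -139 m.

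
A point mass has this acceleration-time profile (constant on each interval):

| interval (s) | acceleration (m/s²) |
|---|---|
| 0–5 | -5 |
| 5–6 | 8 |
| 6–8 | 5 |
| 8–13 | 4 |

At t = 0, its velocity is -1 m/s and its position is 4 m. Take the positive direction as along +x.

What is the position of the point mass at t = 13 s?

-101.5 m

On each constant-a segment, Δv = aΔt and Δx = v₀Δt + ½aΔt²; chain segment to segment.
0–5 s: v starts -1 m/s; Δx = -1·5 + ½·-5·5² = -67.5 m; v ends -26 m/s.
5–6 s: v starts -26 m/s; Δx = -26·1 + ½·8·1² = -22 m; v ends -18 m/s.
6–8 s: v starts -18 m/s; Δx = -18·2 + ½·5·2² = -26 m; v ends -8 m/s.
8–13 s: v starts -8 m/s; Δx = -8·5 + ½·4·5² = 10 m; v ends 12 m/s.
x(13) = 4 + Σ Δx = -101.5 m.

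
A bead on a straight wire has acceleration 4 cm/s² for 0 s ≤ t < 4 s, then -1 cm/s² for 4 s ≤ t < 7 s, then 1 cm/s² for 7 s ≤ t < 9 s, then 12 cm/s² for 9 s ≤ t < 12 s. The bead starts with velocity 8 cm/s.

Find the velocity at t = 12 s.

59 cm/s

Δv equals the area under the a-t graph; then v = v₀ + Δv.
0–4 s: 4 × 4 = 16 cm/s
4–7 s: -1 × 3 = -3 cm/s
7–9 s: 1 × 2 = 2 cm/s
9–12 s: 12 × 3 = 36 cm/s
Δv = 51 cm/s, so v(12) = 8 + (51) = 59 cm/s.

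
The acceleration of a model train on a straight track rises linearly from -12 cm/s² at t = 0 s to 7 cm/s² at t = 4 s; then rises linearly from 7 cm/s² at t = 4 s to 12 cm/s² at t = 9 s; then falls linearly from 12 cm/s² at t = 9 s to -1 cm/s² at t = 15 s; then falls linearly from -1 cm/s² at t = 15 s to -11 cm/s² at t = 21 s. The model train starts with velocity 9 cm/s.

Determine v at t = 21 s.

Δv equals the area under the a-t graph; then v = v₀ + Δv.
0–4 s: ½(-12 + 7)(4) = -10 cm/s
4–9 s: ½(7 + 12)(5) = 47.5 cm/s
9–15 s: ½(12 + -1)(6) = 33 cm/s
15–21 s: ½(-1 + -11)(6) = -36 cm/s
Δv = 34.5 cm/s, so v(21) = 9 + (34.5) = 43.5 cm/s.

43.5 cm/s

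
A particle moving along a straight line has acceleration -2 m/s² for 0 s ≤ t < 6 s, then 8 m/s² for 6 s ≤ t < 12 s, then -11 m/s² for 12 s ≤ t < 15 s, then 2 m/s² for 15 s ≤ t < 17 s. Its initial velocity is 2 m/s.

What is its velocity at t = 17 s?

Δv equals the area under the a-t graph; then v = v₀ + Δv.
0–6 s: -2 × 6 = -12 m/s
6–12 s: 8 × 6 = 48 m/s
12–15 s: -11 × 3 = -33 m/s
15–17 s: 2 × 2 = 4 m/s
Δv = 7 m/s, so v(17) = 2 + (7) = 9 m/s.

9 m/s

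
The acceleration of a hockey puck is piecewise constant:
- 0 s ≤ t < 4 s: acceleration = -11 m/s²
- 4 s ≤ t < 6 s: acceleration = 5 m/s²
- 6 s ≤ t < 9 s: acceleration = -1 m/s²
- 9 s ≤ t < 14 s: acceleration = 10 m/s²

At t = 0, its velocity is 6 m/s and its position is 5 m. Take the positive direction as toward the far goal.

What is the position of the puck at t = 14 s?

On each constant-a segment, Δv = aΔt and Δx = v₀Δt + ½aΔt²; chain segment to segment.
0–4 s: v starts 6 m/s; Δx = 6·4 + ½·-11·4² = -64 m; v ends -38 m/s.
4–6 s: v starts -38 m/s; Δx = -38·2 + ½·5·2² = -66 m; v ends -28 m/s.
6–9 s: v starts -28 m/s; Δx = -28·3 + ½·-1·3² = -88.5 m; v ends -31 m/s.
9–14 s: v starts -31 m/s; Δx = -31·5 + ½·10·5² = -30 m; v ends 19 m/s.
x(14) = 5 + Σ Δx = -243.5 m.

-243.5 m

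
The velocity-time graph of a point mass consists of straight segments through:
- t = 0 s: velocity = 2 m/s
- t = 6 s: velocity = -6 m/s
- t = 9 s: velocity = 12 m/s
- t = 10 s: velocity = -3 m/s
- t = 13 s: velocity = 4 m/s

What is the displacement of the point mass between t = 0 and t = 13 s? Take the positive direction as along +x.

3 m

Net displacement equals the area under the velocity-time graph (areas below the axis count negative).
0–6 s: ½(2 + -6)(6) = -12 m
6–9 s: ½(-6 + 12)(3) = 9 m
9–10 s: ½(12 + -3)(1) = 4.5 m
10–13 s: ½(-3 + 4)(3) = 1.5 m
Net displacement = 3 m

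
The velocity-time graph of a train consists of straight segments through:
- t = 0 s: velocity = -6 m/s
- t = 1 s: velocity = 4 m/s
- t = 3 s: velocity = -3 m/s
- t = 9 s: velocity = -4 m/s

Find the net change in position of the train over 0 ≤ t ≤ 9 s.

Net displacement equals the area under the velocity-time graph (areas below the axis count negative).
0–1 s: ½(-6 + 4)(1) = -1 m
1–3 s: ½(4 + -3)(2) = 1 m
3–9 s: ½(-3 + -4)(6) = -21 m
Net displacement = -21 m

-21 m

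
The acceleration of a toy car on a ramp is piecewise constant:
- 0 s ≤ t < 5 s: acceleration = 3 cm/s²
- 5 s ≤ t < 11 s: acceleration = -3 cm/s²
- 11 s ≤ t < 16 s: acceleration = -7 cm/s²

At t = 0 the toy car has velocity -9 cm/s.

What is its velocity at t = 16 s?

-47 cm/s

Δv equals the area under the a-t graph; then v = v₀ + Δv.
0–5 s: 3 × 5 = 15 cm/s
5–11 s: -3 × 6 = -18 cm/s
11–16 s: -7 × 5 = -35 cm/s
Δv = -38 cm/s, so v(16) = -9 + (-38) = -47 cm/s.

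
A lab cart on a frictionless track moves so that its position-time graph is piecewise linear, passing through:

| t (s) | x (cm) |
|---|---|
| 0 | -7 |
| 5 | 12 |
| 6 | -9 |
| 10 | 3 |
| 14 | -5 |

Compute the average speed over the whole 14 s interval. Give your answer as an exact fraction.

Average speed = (total path length)/(elapsed time); on a piecewise-linear x-t graph the path length is Σ|Δx|.
0–5 s: |Δx| = |12 − -7| = 19 cm
5–6 s: |Δx| = |-9 − 12| = 21 cm
6–10 s: |Δx| = |3 − -9| = 12 cm
10–14 s: |Δx| = |-5 − 3| = 8 cm
Total path = 60 cm; average speed = 60/14 = 30/7 cm/s.

30/7 cm/s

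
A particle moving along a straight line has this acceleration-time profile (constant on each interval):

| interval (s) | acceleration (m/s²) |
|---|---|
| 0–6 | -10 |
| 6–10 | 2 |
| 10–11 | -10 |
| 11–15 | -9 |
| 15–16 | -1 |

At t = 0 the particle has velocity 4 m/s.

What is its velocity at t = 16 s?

Δv equals the area under the a-t graph; then v = v₀ + Δv.
0–6 s: -10 × 6 = -60 m/s
6–10 s: 2 × 4 = 8 m/s
10–11 s: -10 × 1 = -10 m/s
11–15 s: -9 × 4 = -36 m/s
15–16 s: -1 × 1 = -1 m/s
Δv = -99 m/s, so v(16) = 4 + (-99) = -95 m/s.

-95 m/s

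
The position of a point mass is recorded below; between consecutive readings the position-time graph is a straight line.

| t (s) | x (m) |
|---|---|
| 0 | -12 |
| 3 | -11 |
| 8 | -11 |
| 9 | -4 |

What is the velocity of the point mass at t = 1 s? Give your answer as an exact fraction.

1/3 m/s

Velocity is the slope of the x-t graph on 0–3 s: (-11 − -12)/(3 − 0) = 1/3 m/s.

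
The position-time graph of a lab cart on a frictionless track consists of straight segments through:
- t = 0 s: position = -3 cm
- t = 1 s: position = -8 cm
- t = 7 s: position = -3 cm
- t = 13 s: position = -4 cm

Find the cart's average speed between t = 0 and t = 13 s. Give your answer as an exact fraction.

11/13 cm/s

Average speed = (total path length)/(elapsed time); on a piecewise-linear x-t graph the path length is Σ|Δx|.
0–1 s: |Δx| = |-8 − -3| = 5 cm
1–7 s: |Δx| = |-3 − -8| = 5 cm
7–13 s: |Δx| = |-4 − -3| = 1 cm
Total path = 11 cm; average speed = 11/13 = 11/13 cm/s.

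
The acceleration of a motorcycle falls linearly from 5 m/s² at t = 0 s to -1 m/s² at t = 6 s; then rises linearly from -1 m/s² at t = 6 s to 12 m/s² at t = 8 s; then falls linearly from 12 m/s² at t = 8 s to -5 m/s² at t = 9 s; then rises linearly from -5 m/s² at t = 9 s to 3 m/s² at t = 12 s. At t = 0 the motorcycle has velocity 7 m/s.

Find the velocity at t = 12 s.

Δv equals the area under the a-t graph; then v = v₀ + Δv.
0–6 s: ½(5 + -1)(6) = 12 m/s
6–8 s: ½(-1 + 12)(2) = 11 m/s
8–9 s: ½(12 + -5)(1) = 3.5 m/s
9–12 s: ½(-5 + 3)(3) = -3 m/s
Δv = 23.5 m/s, so v(12) = 7 + (23.5) = 30.5 m/s.

30.5 m/s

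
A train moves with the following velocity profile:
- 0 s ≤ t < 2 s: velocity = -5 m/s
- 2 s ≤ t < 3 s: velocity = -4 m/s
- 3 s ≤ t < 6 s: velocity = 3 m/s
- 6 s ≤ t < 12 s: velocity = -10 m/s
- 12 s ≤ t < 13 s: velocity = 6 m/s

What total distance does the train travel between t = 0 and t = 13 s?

89 m

Total distance travelled is ∫|v| dt — sum the magnitudes of each area piece.
0–2 s: |-5| × 2 = 10 m
2–3 s: |-4| × 1 = 4 m
3–6 s: |3| × 3 = 9 m
6–12 s: |-10| × 6 = 60 m
12–13 s: |6| × 1 = 6 m
Total distance = 89 m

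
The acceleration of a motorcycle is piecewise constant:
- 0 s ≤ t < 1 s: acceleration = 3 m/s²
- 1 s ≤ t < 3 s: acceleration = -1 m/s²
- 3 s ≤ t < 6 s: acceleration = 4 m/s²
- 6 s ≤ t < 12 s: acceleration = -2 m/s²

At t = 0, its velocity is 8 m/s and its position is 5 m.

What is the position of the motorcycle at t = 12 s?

On each constant-a segment, Δv = aΔt and Δx = v₀Δt + ½aΔt²; chain segment to segment.
0–1 s: v starts 8 m/s; Δx = 8·1 + ½·3·1² = 9.5 m; v ends 11 m/s.
1–3 s: v starts 11 m/s; Δx = 11·2 + ½·-1·2² = 20 m; v ends 9 m/s.
3–6 s: v starts 9 m/s; Δx = 9·3 + ½·4·3² = 45 m; v ends 21 m/s.
6–12 s: v starts 21 m/s; Δx = 21·6 + ½·-2·6² = 90 m; v ends 9 m/s.
x(12) = 5 + Σ Δx = 169.5 m.

169.5 m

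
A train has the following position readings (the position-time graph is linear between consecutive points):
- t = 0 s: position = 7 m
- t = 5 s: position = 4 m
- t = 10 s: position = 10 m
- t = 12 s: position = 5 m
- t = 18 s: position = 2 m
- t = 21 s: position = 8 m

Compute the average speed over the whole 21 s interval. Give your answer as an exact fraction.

23/21 m/s

Average speed = (total path length)/(elapsed time); on a piecewise-linear x-t graph the path length is Σ|Δx|.
0–5 s: |Δx| = |4 − 7| = 3 m
5–10 s: |Δx| = |10 − 4| = 6 m
10–12 s: |Δx| = |5 − 10| = 5 m
12–18 s: |Δx| = |2 − 5| = 3 m
18–21 s: |Δx| = |8 − 2| = 6 m
Total path = 23 m; average speed = 23/21 = 23/21 m/s.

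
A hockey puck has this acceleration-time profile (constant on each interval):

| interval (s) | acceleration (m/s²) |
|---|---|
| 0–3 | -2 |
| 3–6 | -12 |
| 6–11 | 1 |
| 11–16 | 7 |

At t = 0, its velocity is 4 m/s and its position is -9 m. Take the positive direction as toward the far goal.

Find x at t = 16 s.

-321 m

On each constant-a segment, Δv = aΔt and Δx = v₀Δt + ½aΔt²; chain segment to segment.
0–3 s: v starts 4 m/s; Δx = 4·3 + ½·-2·3² = 3 m; v ends -2 m/s.
3–6 s: v starts -2 m/s; Δx = -2·3 + ½·-12·3² = -60 m; v ends -38 m/s.
6–11 s: v starts -38 m/s; Δx = -38·5 + ½·1·5² = -177.5 m; v ends -33 m/s.
11–16 s: v starts -33 m/s; Δx = -33·5 + ½·7·5² = -77.5 m; v ends 2 m/s.
x(16) = -9 + Σ Δx = -321 m.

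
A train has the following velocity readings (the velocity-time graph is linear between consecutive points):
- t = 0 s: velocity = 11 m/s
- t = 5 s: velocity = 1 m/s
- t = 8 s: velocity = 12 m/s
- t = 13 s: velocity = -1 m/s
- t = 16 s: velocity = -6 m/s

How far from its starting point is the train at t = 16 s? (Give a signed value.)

66.5 m

Net displacement equals the area under the velocity-time graph (areas below the axis count negative).
0–5 s: ½(11 + 1)(5) = 30 m
5–8 s: ½(1 + 12)(3) = 19.5 m
8–13 s: ½(12 + -1)(5) = 27.5 m
13–16 s: ½(-1 + -6)(3) = -10.5 m
Net displacement = 66.5 m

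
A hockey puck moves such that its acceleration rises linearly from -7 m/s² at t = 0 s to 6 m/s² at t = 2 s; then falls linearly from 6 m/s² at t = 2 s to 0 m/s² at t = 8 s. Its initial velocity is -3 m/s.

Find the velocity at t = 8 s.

14 m/s

Δv equals the area under the a-t graph; then v = v₀ + Δv.
0–2 s: ½(-7 + 6)(2) = -1 m/s
2–8 s: ½(6 + 0)(6) = 18 m/s
Δv = 17 m/s, so v(8) = -3 + (17) = 14 m/s.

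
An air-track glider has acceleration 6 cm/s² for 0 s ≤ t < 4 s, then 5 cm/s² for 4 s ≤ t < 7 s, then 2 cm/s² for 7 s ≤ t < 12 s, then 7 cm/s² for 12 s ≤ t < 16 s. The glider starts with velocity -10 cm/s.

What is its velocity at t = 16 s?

67 cm/s

Δv equals the area under the a-t graph; then v = v₀ + Δv.
0–4 s: 6 × 4 = 24 cm/s
4–7 s: 5 × 3 = 15 cm/s
7–12 s: 2 × 5 = 10 cm/s
12–16 s: 7 × 4 = 28 cm/s
Δv = 77 cm/s, so v(16) = -10 + (77) = 67 cm/s.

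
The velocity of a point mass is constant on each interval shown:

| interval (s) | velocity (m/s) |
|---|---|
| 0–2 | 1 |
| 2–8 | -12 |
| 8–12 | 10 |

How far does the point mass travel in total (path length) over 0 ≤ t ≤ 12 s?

114 m

Distance (not displacement) is the total path length: add the absolute areas under v-t.
0–2 s: |1| × 2 = 2 m
2–8 s: |-12| × 6 = 72 m
8–12 s: |10| × 4 = 40 m
Total distance = 114 m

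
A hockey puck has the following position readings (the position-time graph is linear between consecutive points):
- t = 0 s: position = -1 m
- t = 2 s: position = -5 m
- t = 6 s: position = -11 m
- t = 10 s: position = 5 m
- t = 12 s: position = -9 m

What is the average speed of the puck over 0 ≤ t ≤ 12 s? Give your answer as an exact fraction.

10/3 m/s

Average speed = (total path length)/(elapsed time); on a piecewise-linear x-t graph the path length is Σ|Δx|.
0–2 s: |Δx| = |-5 − -1| = 4 m
2–6 s: |Δx| = |-11 − -5| = 6 m
6–10 s: |Δx| = |5 − -11| = 16 m
10–12 s: |Δx| = |-9 − 5| = 14 m
Total path = 40 m; average speed = 40/12 = 10/3 m/s.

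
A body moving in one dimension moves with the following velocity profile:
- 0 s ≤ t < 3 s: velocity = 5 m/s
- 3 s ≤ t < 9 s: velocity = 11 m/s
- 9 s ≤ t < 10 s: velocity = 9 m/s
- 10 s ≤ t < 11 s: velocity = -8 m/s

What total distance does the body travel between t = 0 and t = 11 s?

98 m

Distance (not displacement) is the total path length: add the absolute areas under v-t.
0–3 s: |5| × 3 = 15 m
3–9 s: |11| × 6 = 66 m
9–10 s: |9| × 1 = 9 m
10–11 s: |-8| × 1 = 8 m
Total distance = 98 m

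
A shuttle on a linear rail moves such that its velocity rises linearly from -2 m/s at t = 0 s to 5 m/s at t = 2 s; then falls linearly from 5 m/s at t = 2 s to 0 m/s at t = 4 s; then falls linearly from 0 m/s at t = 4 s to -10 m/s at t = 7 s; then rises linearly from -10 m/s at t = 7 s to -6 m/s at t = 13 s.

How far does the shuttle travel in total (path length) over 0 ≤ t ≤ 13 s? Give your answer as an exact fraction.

505/7 m

Total distance travelled is ∫|v| dt — sum the magnitudes of each area piece.
0–2 s: v = 0 at t = 4/7 s; triangle areas 4/7 + 25/7 = 29/7 m
2–4 s: |½(5 + 0)(2)| = 5 m
4–7 s: |½(0 + -10)(3)| = 15 m
7–13 s: |½(-10 + -6)(6)| = 48 m
Total distance = 505/7 m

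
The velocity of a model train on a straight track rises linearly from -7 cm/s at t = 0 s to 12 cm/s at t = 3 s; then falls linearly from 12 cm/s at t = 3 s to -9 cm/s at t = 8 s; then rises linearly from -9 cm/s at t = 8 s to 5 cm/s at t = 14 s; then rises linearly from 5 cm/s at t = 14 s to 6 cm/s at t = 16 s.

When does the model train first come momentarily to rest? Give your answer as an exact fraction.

t = 21/19 s

v changes sign on 0–3 s (from -7 to 12); the graph is linear there, so v = 0 at t = 0 + (7)·(3 − 0)/(12 − -7) = 21/19 s.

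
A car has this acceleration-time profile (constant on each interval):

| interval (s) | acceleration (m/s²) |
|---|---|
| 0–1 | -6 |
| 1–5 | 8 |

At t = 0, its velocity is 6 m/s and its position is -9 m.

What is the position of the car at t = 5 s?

58 m

On each constant-a segment, Δv = aΔt and Δx = v₀Δt + ½aΔt²; chain segment to segment.
0–1 s: v starts 6 m/s; Δx = 6·1 + ½·-6·1² = 3 m; v ends 0 m/s.
1–5 s: v starts 0 m/s; Δx = 0·4 + ½·8·4² = 64 m; v ends 32 m/s.
x(5) = -9 + Σ Δx = 58 m.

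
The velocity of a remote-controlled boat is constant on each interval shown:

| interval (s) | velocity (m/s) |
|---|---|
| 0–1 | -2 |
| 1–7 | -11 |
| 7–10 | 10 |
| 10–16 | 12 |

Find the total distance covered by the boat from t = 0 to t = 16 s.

170 m

Distance (not displacement) is the total path length: add the absolute areas under v-t.
0–1 s: |-2| × 1 = 2 m
1–7 s: |-11| × 6 = 66 m
7–10 s: |10| × 3 = 30 m
10–16 s: |12| × 6 = 72 m
Total distance = 170 m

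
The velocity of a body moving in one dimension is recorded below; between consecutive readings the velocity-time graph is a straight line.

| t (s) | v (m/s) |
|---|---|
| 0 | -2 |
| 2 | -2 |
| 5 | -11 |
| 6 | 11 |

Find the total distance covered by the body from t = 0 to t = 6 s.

Total distance travelled is ∫|v| dt — sum the magnitudes of each area piece.
0–2 s: |-2| × 2 = 4 m
2–5 s: |½(-2 + -11)(3)| = 19.5 m
5–6 s: v = 0 at t = 5.5 s; triangle areas 2.75 + 2.75 = 5.5 m
Total distance = 29 m

29 m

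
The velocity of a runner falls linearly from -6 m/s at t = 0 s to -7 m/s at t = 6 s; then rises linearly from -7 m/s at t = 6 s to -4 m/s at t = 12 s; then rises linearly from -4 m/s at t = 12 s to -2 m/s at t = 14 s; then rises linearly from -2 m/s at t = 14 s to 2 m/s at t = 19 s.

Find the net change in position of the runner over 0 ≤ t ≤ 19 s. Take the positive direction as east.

Displacement is the signed area under the v-t curve.
0–6 s: ½(-6 + -7)(6) = -39 m
6–12 s: ½(-7 + -4)(6) = -33 m
12–14 s: ½(-4 + -2)(2) = -6 m
14–19 s: ½(-2 + 2)(5) = 0 m
Net displacement = -78 m

-78 m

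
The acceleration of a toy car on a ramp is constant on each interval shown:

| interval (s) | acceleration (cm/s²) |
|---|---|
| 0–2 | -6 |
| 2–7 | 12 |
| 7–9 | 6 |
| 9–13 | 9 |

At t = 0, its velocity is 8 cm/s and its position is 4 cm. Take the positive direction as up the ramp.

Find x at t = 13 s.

On each constant-a segment, Δv = aΔt and Δx = v₀Δt + ½aΔt²; chain segment to segment.
0–2 s: v starts 8 cm/s; Δx = 8·2 + ½·-6·2² = 4 cm; v ends -4 cm/s.
2–7 s: v starts -4 cm/s; Δx = -4·5 + ½·12·5² = 130 cm; v ends 56 cm/s.
7–9 s: v starts 56 cm/s; Δx = 56·2 + ½·6·2² = 124 cm; v ends 68 cm/s.
9–13 s: v starts 68 cm/s; Δx = 68·4 + ½·9·4² = 344 cm; v ends 104 cm/s.
x(13) = 4 + Σ Δx = 606 cm.

606 cm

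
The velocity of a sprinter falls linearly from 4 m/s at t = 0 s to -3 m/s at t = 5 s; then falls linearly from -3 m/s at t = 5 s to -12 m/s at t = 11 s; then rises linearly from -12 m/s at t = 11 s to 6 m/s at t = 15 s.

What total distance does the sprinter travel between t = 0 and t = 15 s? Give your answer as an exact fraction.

Total distance travelled is ∫|v| dt — sum the magnitudes of each area piece.
0–5 s: v = 0 at t = 20/7 s; triangle areas 40/7 + 45/14 = 125/14 m
5–11 s: |½(-3 + -12)(6)| = 45 m
11–15 s: v = 0 at t = 41/3 s; triangle areas 16 + 4 = 20 m
Total distance = 1035/14 m

1035/14 m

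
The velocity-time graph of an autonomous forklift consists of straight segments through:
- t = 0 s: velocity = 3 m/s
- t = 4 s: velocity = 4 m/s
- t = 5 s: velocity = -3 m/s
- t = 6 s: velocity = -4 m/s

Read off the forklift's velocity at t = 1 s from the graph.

On 0–4 s the graph is linear from 3 to 4 m/s: v(1) = 3 + (4 − 3)·(1 − 0)/(4 − 0) = 3.25 m/s.

3.25 m/s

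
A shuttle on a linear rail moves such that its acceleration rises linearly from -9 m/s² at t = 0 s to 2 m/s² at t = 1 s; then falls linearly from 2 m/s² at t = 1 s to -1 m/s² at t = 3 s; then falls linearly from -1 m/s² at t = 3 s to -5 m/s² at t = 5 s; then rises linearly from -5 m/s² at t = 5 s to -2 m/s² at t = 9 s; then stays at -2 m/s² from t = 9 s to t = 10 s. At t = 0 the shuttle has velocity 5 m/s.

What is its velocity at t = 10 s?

-19.5 m/s

Δv equals the area under the a-t graph; then v = v₀ + Δv.
0–1 s: ½(-9 + 2)(1) = -3.5 m/s
1–3 s: ½(2 + -1)(2) = 1 m/s
3–5 s: ½(-1 + -5)(2) = -6 m/s
5–9 s: ½(-5 + -2)(4) = -14 m/s
9–10 s: -2 × 1 = -2 m/s
Δv = -24.5 m/s, so v(10) = 5 + (-24.5) = -19.5 m/s.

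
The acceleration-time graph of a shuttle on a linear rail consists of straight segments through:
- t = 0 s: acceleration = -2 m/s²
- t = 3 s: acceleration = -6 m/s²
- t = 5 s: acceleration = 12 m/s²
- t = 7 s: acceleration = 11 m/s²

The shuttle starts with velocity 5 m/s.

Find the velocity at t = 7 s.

22 m/s

Δv equals the area under the a-t graph; then v = v₀ + Δv.
0–3 s: ½(-2 + -6)(3) = -12 m/s
3–5 s: ½(-6 + 12)(2) = 6 m/s
5–7 s: ½(12 + 11)(2) = 23 m/s
Δv = 17 m/s, so v(7) = 5 + (17) = 22 m/s.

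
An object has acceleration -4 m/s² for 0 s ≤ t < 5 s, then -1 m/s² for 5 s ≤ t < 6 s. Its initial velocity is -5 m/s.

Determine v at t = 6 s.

-26 m/s

Δv equals the area under the a-t graph; then v = v₀ + Δv.
0–5 s: -4 × 5 = -20 m/s
5–6 s: -1 × 1 = -1 m/s
Δv = -21 m/s, so v(6) = -5 + (-21) = -26 m/s.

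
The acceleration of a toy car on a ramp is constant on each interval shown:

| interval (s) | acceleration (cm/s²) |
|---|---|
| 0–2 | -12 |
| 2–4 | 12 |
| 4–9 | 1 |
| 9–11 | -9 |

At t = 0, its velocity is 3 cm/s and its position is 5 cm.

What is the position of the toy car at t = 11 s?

On each constant-a segment, Δv = aΔt and Δx = v₀Δt + ½aΔt²; chain segment to segment.
0–2 s: v starts 3 cm/s; Δx = 3·2 + ½·-12·2² = -18 cm; v ends -21 cm/s.
2–4 s: v starts -21 cm/s; Δx = -21·2 + ½·12·2² = -18 cm; v ends 3 cm/s.
4–9 s: v starts 3 cm/s; Δx = 3·5 + ½·1·5² = 27.5 cm; v ends 8 cm/s.
9–11 s: v starts 8 cm/s; Δx = 8·2 + ½·-9·2² = -2 cm; v ends -10 cm/s.
x(11) = 5 + Σ Δx = -5.5 cm.

-5.5 cm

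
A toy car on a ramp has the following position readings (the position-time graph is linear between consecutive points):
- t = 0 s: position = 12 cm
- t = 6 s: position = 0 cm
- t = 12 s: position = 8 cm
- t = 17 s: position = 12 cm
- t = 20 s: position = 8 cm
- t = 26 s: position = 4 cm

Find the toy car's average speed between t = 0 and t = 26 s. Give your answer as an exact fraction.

Average speed = (total path length)/(elapsed time); on a piecewise-linear x-t graph the path length is Σ|Δx|.
0–6 s: |Δx| = |0 − 12| = 12 cm
6–12 s: |Δx| = |8 − 0| = 8 cm
12–17 s: |Δx| = |12 − 8| = 4 cm
17–20 s: |Δx| = |8 − 12| = 4 cm
20–26 s: |Δx| = |4 − 8| = 4 cm
Total path = 32 cm; average speed = 32/26 = 16/13 cm/s.

16/13 cm/s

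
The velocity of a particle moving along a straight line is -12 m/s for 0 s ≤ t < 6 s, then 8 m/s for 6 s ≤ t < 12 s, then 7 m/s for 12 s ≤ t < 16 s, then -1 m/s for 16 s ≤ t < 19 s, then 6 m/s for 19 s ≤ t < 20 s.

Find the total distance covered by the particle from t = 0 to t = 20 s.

157 m

Distance (not displacement) is the total path length: add the absolute areas under v-t.
0–6 s: |-12| × 6 = 72 m
6–12 s: |8| × 6 = 48 m
12–16 s: |7| × 4 = 28 m
16–19 s: |-1| × 3 = 3 m
19–20 s: |6| × 1 = 6 m
Total distance = 157 m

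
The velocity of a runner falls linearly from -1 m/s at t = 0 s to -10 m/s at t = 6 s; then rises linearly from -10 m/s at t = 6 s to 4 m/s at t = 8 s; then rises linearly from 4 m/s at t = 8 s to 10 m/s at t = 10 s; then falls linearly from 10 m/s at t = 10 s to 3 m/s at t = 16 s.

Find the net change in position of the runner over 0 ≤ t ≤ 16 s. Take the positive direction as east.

Net displacement equals the area under the velocity-time graph (areas below the axis count negative).
0–6 s: ½(-1 + -10)(6) = -33 m
6–8 s: ½(-10 + 4)(2) = -6 m
8–10 s: ½(4 + 10)(2) = 14 m
10–16 s: ½(10 + 3)(6) = 39 m
Net displacement = 14 m

14 m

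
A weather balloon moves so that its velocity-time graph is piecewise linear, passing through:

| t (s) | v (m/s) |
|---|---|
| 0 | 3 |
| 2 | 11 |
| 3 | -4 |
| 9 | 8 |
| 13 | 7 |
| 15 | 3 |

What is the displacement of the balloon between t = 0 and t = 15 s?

69.5 m

Displacement is the signed area under the v-t curve.
0–2 s: ½(3 + 11)(2) = 14 m
2–3 s: ½(11 + -4)(1) = 3.5 m
3–9 s: ½(-4 + 8)(6) = 12 m
9–13 s: ½(8 + 7)(4) = 30 m
13–15 s: ½(7 + 3)(2) = 10 m
Net displacement = 69.5 m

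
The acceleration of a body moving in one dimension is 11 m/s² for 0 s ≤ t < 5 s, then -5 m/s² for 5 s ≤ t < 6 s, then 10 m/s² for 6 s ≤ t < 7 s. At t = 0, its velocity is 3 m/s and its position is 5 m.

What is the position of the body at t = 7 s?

271 m

On each constant-a segment, Δv = aΔt and Δx = v₀Δt + ½aΔt²; chain segment to segment.
0–5 s: v starts 3 m/s; Δx = 3·5 + ½·11·5² = 152.5 m; v ends 58 m/s.
5–6 s: v starts 58 m/s; Δx = 58·1 + ½·-5·1² = 55.5 m; v ends 53 m/s.
6–7 s: v starts 53 m/s; Δx = 53·1 + ½·10·1² = 58 m; v ends 63 m/s.
x(7) = 5 + Σ Δx = 271 m.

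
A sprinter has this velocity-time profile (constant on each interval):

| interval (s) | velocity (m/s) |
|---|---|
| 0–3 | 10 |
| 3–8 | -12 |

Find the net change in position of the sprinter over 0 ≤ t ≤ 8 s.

-30 m

Net displacement equals the area under the velocity-time graph (areas below the axis count negative).
0–3 s: 10 × 3 = 30 m
3–8 s: -12 × 5 = -60 m
Net displacement = -30 m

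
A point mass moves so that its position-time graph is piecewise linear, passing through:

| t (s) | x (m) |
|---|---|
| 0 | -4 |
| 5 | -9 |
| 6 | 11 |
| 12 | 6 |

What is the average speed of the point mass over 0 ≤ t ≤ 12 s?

Average speed = (total path length)/(elapsed time); on a piecewise-linear x-t graph the path length is Σ|Δx|.
0–5 s: |Δx| = |-9 − -4| = 5 m
5–6 s: |Δx| = |11 − -9| = 20 m
6–12 s: |Δx| = |6 − 11| = 5 m
Total path = 30 m; average speed = 30/12 = 2.5 m/s.

2.5 m/s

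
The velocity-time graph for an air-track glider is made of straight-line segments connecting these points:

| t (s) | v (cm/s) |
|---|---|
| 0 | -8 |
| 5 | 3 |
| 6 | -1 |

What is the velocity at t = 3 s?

On 0–5 s the graph is linear from -8 to 3 cm/s: v(3) = -8 + (3 − -8)·(3 − 0)/(5 − 0) = -1.4 cm/s.

-1.4 cm/s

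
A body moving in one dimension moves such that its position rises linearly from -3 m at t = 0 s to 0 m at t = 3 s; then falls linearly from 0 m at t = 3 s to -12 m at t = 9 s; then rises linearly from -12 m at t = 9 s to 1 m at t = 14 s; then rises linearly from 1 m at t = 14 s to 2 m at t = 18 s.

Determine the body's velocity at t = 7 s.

Velocity is the slope of the x-t graph on 3–9 s: (-12 − 0)/(9 − 3) = -2 m/s.

-2 m/s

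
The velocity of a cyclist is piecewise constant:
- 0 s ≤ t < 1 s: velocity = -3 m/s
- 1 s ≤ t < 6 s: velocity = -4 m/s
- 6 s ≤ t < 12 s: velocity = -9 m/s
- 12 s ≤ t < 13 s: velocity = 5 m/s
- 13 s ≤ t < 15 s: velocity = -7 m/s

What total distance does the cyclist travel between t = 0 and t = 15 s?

96 m

Total distance travelled is ∫|v| dt — sum the magnitudes of each area piece.
0–1 s: |-3| × 1 = 3 m
1–6 s: |-4| × 5 = 20 m
6–12 s: |-9| × 6 = 54 m
12–13 s: |5| × 1 = 5 m
13–15 s: |-7| × 2 = 14 m
Total distance = 96 m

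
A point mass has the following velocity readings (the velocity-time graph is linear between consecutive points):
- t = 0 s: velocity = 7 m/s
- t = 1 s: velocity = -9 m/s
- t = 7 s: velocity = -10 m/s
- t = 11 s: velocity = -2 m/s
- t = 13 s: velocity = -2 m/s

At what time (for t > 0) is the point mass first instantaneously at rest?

v changes sign on 0–1 s (from 7 to -9); the graph is linear there, so v = 0 at t = 0 + (-7)·(1 − 0)/(-9 − 7) = 0.4375 s.

t = 0.4375 s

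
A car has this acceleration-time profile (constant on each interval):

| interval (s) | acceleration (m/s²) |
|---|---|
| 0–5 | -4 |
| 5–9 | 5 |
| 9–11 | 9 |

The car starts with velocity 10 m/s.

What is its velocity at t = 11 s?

Δv equals the area under the a-t graph; then v = v₀ + Δv.
0–5 s: -4 × 5 = -20 m/s
5–9 s: 5 × 4 = 20 m/s
9–11 s: 9 × 2 = 18 m/s
Δv = 18 m/s, so v(11) = 10 + (18) = 28 m/s.

28 m/s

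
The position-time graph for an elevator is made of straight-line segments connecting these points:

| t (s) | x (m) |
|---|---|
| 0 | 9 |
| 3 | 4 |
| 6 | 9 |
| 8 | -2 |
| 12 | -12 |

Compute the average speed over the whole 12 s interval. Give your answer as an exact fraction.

Average speed = (total path length)/(elapsed time); on a piecewise-linear x-t graph the path length is Σ|Δx|.
0–3 s: |Δx| = |4 − 9| = 5 m
3–6 s: |Δx| = |9 − 4| = 5 m
6–8 s: |Δx| = |-2 − 9| = 11 m
8–12 s: |Δx| = |-12 − -2| = 10 m
Total path = 31 m; average speed = 31/12 = 31/12 m/s.

31/12 m/s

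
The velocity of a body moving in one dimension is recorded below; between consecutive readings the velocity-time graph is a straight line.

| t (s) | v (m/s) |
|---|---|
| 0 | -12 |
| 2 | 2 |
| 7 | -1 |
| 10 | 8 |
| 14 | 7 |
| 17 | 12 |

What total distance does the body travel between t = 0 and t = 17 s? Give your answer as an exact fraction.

1177/14 m

Total distance travelled is ∫|v| dt — sum the magnitudes of each area piece.
0–2 s: v = 0 at t = 12/7 s; triangle areas 72/7 + 2/7 = 74/7 m
2–7 s: v = 0 at t = 16/3 s; triangle areas 10/3 + 5/6 = 25/6 m
7–10 s: v = 0 at t = 22/3 s; triangle areas 1/6 + 32/3 = 65/6 m
10–14 s: |½(8 + 7)(4)| = 30 m
14–17 s: |½(7 + 12)(3)| = 28.5 m
Total distance = 1177/14 m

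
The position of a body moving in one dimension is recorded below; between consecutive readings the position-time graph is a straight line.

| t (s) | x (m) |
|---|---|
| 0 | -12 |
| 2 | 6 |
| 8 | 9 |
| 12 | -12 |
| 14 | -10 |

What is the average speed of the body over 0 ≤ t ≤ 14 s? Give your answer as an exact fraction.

Average speed = (total path length)/(elapsed time); on a piecewise-linear x-t graph the path length is Σ|Δx|.
0–2 s: |Δx| = |6 − -12| = 18 m
2–8 s: |Δx| = |9 − 6| = 3 m
8–12 s: |Δx| = |-12 − 9| = 21 m
12–14 s: |Δx| = |-10 − -12| = 2 m
Total path = 44 m; average speed = 44/14 = 22/7 m/s.

22/7 m/s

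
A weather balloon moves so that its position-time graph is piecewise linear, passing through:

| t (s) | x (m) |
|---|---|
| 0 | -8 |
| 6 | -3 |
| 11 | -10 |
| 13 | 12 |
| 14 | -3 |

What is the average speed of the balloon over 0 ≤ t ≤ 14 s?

3.5 m/s

Average speed = (total path length)/(elapsed time); on a piecewise-linear x-t graph the path length is Σ|Δx|.
0–6 s: |Δx| = |-3 − -8| = 5 m
6–11 s: |Δx| = |-10 − -3| = 7 m
11–13 s: |Δx| = |12 − -10| = 22 m
13–14 s: |Δx| = |-3 − 12| = 15 m
Total path = 49 m; average speed = 49/14 = 3.5 m/s.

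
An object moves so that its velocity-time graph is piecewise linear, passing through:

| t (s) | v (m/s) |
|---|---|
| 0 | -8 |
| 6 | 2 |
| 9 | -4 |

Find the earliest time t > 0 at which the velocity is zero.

v changes sign on 0–6 s (from -8 to 2); the graph is linear there, so v = 0 at t = 0 + (8)·(6 − 0)/(2 − -8) = 4.8 s.

t = 4.8 s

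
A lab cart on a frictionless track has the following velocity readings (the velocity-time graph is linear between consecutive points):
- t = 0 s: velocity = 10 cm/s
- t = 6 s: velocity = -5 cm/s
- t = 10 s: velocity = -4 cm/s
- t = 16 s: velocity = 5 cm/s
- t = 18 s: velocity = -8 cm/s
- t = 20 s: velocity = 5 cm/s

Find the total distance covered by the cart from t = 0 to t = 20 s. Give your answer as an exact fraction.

Total distance travelled is ∫|v| dt — sum the magnitudes of each area piece.
0–6 s: v = 0 at t = 4 s; triangle areas 20 + 5 = 25 cm
6–10 s: |½(-5 + -4)(4)| = 18 cm
10–16 s: v = 0 at t = 38/3 s; triangle areas 16/3 + 25/3 = 41/3 cm
16–18 s: v = 0 at t = 218/13 s; triangle areas 25/13 + 64/13 = 89/13 cm
18–20 s: v = 0 at t = 250/13 s; triangle areas 64/13 + 25/13 = 89/13 cm
Total distance = 2744/39 cm

2744/39 cm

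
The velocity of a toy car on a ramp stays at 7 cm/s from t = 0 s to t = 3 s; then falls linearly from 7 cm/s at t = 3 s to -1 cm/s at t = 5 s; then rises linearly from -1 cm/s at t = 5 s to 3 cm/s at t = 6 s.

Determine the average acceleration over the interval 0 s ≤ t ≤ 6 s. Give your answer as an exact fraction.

Average acceleration = Δv/Δt = (3 − 7)/(6 − 0) = -2/3 cm/s².

-2/3 cm/s²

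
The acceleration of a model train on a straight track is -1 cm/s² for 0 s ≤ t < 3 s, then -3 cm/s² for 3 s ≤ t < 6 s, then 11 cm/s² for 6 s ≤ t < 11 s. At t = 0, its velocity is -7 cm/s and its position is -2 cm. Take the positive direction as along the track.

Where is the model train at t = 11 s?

-28.5 cm

On each constant-a segment, Δv = aΔt and Δx = v₀Δt + ½aΔt²; chain segment to segment.
0–3 s: v starts -7 cm/s; Δx = -7·3 + ½·-1·3² = -25.5 cm; v ends -10 cm/s.
3–6 s: v starts -10 cm/s; Δx = -10·3 + ½·-3·3² = -43.5 cm; v ends -19 cm/s.
6–11 s: v starts -19 cm/s; Δx = -19·5 + ½·11·5² = 42.5 cm; v ends 36 cm/s.
x(11) = -2 + Σ Δx = -28.5 cm.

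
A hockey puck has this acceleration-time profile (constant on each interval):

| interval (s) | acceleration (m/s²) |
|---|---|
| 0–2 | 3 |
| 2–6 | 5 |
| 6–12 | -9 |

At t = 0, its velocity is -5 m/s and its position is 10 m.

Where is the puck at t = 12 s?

14 m

On each constant-a segment, Δv = aΔt and Δx = v₀Δt + ½aΔt²; chain segment to segment.
0–2 s: v starts -5 m/s; Δx = -5·2 + ½·3·2² = -4 m; v ends 1 m/s.
2–6 s: v starts 1 m/s; Δx = 1·4 + ½·5·4² = 44 m; v ends 21 m/s.
6–12 s: v starts 21 m/s; Δx = 21·6 + ½·-9·6² = -36 m; v ends -33 m/s.
x(12) = 10 + Σ Δx = 14 m.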